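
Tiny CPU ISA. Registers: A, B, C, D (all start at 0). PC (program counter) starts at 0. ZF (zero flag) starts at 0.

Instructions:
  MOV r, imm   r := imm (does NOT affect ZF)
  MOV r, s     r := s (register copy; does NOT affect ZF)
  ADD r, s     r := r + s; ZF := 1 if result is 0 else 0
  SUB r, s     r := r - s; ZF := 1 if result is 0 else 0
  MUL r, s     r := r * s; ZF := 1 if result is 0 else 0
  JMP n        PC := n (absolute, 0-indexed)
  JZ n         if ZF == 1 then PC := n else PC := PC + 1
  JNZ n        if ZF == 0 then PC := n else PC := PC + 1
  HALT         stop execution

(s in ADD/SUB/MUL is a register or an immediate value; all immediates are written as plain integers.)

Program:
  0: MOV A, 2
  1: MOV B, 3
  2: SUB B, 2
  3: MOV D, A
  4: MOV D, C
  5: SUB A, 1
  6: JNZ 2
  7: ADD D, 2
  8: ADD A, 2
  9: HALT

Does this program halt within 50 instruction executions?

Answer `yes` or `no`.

Step 1: PC=0 exec 'MOV A, 2'. After: A=2 B=0 C=0 D=0 ZF=0 PC=1
Step 2: PC=1 exec 'MOV B, 3'. After: A=2 B=3 C=0 D=0 ZF=0 PC=2
Step 3: PC=2 exec 'SUB B, 2'. After: A=2 B=1 C=0 D=0 ZF=0 PC=3
Step 4: PC=3 exec 'MOV D, A'. After: A=2 B=1 C=0 D=2 ZF=0 PC=4
Step 5: PC=4 exec 'MOV D, C'. After: A=2 B=1 C=0 D=0 ZF=0 PC=5
Step 6: PC=5 exec 'SUB A, 1'. After: A=1 B=1 C=0 D=0 ZF=0 PC=6
Step 7: PC=6 exec 'JNZ 2'. After: A=1 B=1 C=0 D=0 ZF=0 PC=2
Step 8: PC=2 exec 'SUB B, 2'. After: A=1 B=-1 C=0 D=0 ZF=0 PC=3
Step 9: PC=3 exec 'MOV D, A'. After: A=1 B=-1 C=0 D=1 ZF=0 PC=4
Step 10: PC=4 exec 'MOV D, C'. After: A=1 B=-1 C=0 D=0 ZF=0 PC=5
Step 11: PC=5 exec 'SUB A, 1'. After: A=0 B=-1 C=0 D=0 ZF=1 PC=6
Step 12: PC=6 exec 'JNZ 2'. After: A=0 B=-1 C=0 D=0 ZF=1 PC=7
Step 13: PC=7 exec 'ADD D, 2'. After: A=0 B=-1 C=0 D=2 ZF=0 PC=8
Step 14: PC=8 exec 'ADD A, 2'. After: A=2 B=-1 C=0 D=2 ZF=0 PC=9
Step 15: PC=9 exec 'HALT'. After: A=2 B=-1 C=0 D=2 ZF=0 PC=9 HALTED

Answer: yes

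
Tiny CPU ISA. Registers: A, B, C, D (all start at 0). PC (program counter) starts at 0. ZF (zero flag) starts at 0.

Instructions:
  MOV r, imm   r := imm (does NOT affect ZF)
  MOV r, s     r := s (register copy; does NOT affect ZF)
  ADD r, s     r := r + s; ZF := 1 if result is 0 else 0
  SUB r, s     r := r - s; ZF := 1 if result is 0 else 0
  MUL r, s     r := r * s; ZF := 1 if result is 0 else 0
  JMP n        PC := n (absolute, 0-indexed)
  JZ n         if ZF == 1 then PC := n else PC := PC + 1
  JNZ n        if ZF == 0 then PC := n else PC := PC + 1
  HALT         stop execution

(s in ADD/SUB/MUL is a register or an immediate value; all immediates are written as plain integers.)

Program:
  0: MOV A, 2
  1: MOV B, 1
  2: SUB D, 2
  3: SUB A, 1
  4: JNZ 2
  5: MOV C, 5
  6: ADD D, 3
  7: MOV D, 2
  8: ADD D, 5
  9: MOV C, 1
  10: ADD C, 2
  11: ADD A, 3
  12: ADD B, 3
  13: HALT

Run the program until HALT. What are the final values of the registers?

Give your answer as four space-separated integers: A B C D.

Answer: 3 4 3 7

Derivation:
Step 1: PC=0 exec 'MOV A, 2'. After: A=2 B=0 C=0 D=0 ZF=0 PC=1
Step 2: PC=1 exec 'MOV B, 1'. After: A=2 B=1 C=0 D=0 ZF=0 PC=2
Step 3: PC=2 exec 'SUB D, 2'. After: A=2 B=1 C=0 D=-2 ZF=0 PC=3
Step 4: PC=3 exec 'SUB A, 1'. After: A=1 B=1 C=0 D=-2 ZF=0 PC=4
Step 5: PC=4 exec 'JNZ 2'. After: A=1 B=1 C=0 D=-2 ZF=0 PC=2
Step 6: PC=2 exec 'SUB D, 2'. After: A=1 B=1 C=0 D=-4 ZF=0 PC=3
Step 7: PC=3 exec 'SUB A, 1'. After: A=0 B=1 C=0 D=-4 ZF=1 PC=4
Step 8: PC=4 exec 'JNZ 2'. After: A=0 B=1 C=0 D=-4 ZF=1 PC=5
Step 9: PC=5 exec 'MOV C, 5'. After: A=0 B=1 C=5 D=-4 ZF=1 PC=6
Step 10: PC=6 exec 'ADD D, 3'. After: A=0 B=1 C=5 D=-1 ZF=0 PC=7
Step 11: PC=7 exec 'MOV D, 2'. After: A=0 B=1 C=5 D=2 ZF=0 PC=8
Step 12: PC=8 exec 'ADD D, 5'. After: A=0 B=1 C=5 D=7 ZF=0 PC=9
Step 13: PC=9 exec 'MOV C, 1'. After: A=0 B=1 C=1 D=7 ZF=0 PC=10
Step 14: PC=10 exec 'ADD C, 2'. After: A=0 B=1 C=3 D=7 ZF=0 PC=11
Step 15: PC=11 exec 'ADD A, 3'. After: A=3 B=1 C=3 D=7 ZF=0 PC=12
Step 16: PC=12 exec 'ADD B, 3'. After: A=3 B=4 C=3 D=7 ZF=0 PC=13
Step 17: PC=13 exec 'HALT'. After: A=3 B=4 C=3 D=7 ZF=0 PC=13 HALTED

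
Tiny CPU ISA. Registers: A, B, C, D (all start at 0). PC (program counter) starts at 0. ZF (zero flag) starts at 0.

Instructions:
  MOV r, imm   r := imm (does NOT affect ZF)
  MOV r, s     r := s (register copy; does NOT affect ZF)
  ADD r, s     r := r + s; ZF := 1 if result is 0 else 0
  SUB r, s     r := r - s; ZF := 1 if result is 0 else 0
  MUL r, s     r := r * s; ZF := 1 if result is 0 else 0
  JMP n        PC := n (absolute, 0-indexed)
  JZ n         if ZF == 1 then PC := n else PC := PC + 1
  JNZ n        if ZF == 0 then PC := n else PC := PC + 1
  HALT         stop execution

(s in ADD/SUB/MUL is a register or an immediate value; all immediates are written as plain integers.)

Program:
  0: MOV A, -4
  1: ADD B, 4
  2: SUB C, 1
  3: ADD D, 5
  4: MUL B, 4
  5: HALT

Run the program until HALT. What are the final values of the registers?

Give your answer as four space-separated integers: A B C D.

Step 1: PC=0 exec 'MOV A, -4'. After: A=-4 B=0 C=0 D=0 ZF=0 PC=1
Step 2: PC=1 exec 'ADD B, 4'. After: A=-4 B=4 C=0 D=0 ZF=0 PC=2
Step 3: PC=2 exec 'SUB C, 1'. After: A=-4 B=4 C=-1 D=0 ZF=0 PC=3
Step 4: PC=3 exec 'ADD D, 5'. After: A=-4 B=4 C=-1 D=5 ZF=0 PC=4
Step 5: PC=4 exec 'MUL B, 4'. After: A=-4 B=16 C=-1 D=5 ZF=0 PC=5
Step 6: PC=5 exec 'HALT'. After: A=-4 B=16 C=-1 D=5 ZF=0 PC=5 HALTED

Answer: -4 16 -1 5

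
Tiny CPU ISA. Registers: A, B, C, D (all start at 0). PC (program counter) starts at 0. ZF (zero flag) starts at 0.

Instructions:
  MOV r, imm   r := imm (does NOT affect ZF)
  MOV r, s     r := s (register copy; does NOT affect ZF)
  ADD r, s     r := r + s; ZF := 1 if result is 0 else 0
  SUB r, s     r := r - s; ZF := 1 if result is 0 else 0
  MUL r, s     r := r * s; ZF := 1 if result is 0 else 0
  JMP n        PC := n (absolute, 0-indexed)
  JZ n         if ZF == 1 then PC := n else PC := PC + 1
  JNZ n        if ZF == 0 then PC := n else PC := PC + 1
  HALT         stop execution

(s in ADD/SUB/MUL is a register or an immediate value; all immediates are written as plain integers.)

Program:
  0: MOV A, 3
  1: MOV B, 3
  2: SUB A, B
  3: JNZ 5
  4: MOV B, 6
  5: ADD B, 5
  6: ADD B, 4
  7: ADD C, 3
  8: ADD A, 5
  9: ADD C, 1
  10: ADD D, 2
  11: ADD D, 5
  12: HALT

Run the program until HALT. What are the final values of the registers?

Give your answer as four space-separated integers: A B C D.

Answer: 5 15 4 7

Derivation:
Step 1: PC=0 exec 'MOV A, 3'. After: A=3 B=0 C=0 D=0 ZF=0 PC=1
Step 2: PC=1 exec 'MOV B, 3'. After: A=3 B=3 C=0 D=0 ZF=0 PC=2
Step 3: PC=2 exec 'SUB A, B'. After: A=0 B=3 C=0 D=0 ZF=1 PC=3
Step 4: PC=3 exec 'JNZ 5'. After: A=0 B=3 C=0 D=0 ZF=1 PC=4
Step 5: PC=4 exec 'MOV B, 6'. After: A=0 B=6 C=0 D=0 ZF=1 PC=5
Step 6: PC=5 exec 'ADD B, 5'. After: A=0 B=11 C=0 D=0 ZF=0 PC=6
Step 7: PC=6 exec 'ADD B, 4'. After: A=0 B=15 C=0 D=0 ZF=0 PC=7
Step 8: PC=7 exec 'ADD C, 3'. After: A=0 B=15 C=3 D=0 ZF=0 PC=8
Step 9: PC=8 exec 'ADD A, 5'. After: A=5 B=15 C=3 D=0 ZF=0 PC=9
Step 10: PC=9 exec 'ADD C, 1'. After: A=5 B=15 C=4 D=0 ZF=0 PC=10
Step 11: PC=10 exec 'ADD D, 2'. After: A=5 B=15 C=4 D=2 ZF=0 PC=11
Step 12: PC=11 exec 'ADD D, 5'. After: A=5 B=15 C=4 D=7 ZF=0 PC=12
Step 13: PC=12 exec 'HALT'. After: A=5 B=15 C=4 D=7 ZF=0 PC=12 HALTED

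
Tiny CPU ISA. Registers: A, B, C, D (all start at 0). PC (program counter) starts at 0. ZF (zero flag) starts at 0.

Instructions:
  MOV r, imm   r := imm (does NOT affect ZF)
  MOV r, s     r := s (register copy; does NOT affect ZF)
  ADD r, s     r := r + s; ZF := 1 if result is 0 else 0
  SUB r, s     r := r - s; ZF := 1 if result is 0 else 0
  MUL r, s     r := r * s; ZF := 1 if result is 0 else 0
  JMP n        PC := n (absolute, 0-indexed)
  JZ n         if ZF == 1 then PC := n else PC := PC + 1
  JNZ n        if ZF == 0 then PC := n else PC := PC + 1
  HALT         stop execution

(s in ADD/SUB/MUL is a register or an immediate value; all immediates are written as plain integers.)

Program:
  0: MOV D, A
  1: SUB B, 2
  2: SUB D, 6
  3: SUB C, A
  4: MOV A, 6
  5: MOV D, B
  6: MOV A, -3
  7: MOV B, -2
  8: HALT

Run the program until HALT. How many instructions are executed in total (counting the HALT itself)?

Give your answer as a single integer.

Answer: 9

Derivation:
Step 1: PC=0 exec 'MOV D, A'. After: A=0 B=0 C=0 D=0 ZF=0 PC=1
Step 2: PC=1 exec 'SUB B, 2'. After: A=0 B=-2 C=0 D=0 ZF=0 PC=2
Step 3: PC=2 exec 'SUB D, 6'. After: A=0 B=-2 C=0 D=-6 ZF=0 PC=3
Step 4: PC=3 exec 'SUB C, A'. After: A=0 B=-2 C=0 D=-6 ZF=1 PC=4
Step 5: PC=4 exec 'MOV A, 6'. After: A=6 B=-2 C=0 D=-6 ZF=1 PC=5
Step 6: PC=5 exec 'MOV D, B'. After: A=6 B=-2 C=0 D=-2 ZF=1 PC=6
Step 7: PC=6 exec 'MOV A, -3'. After: A=-3 B=-2 C=0 D=-2 ZF=1 PC=7
Step 8: PC=7 exec 'MOV B, -2'. After: A=-3 B=-2 C=0 D=-2 ZF=1 PC=8
Step 9: PC=8 exec 'HALT'. After: A=-3 B=-2 C=0 D=-2 ZF=1 PC=8 HALTED
Total instructions executed: 9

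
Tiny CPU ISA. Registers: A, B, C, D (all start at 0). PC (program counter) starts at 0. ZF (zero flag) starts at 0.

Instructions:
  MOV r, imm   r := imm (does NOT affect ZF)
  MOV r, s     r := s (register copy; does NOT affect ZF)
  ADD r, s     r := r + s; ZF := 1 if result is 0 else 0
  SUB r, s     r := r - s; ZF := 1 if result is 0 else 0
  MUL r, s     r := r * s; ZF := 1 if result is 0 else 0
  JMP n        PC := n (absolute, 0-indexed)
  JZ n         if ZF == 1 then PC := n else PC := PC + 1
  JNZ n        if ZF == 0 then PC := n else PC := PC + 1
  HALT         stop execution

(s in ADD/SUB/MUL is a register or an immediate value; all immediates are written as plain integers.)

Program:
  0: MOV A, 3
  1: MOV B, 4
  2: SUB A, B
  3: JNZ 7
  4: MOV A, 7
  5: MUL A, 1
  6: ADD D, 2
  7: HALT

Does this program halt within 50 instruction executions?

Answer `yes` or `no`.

Answer: yes

Derivation:
Step 1: PC=0 exec 'MOV A, 3'. After: A=3 B=0 C=0 D=0 ZF=0 PC=1
Step 2: PC=1 exec 'MOV B, 4'. After: A=3 B=4 C=0 D=0 ZF=0 PC=2
Step 3: PC=2 exec 'SUB A, B'. After: A=-1 B=4 C=0 D=0 ZF=0 PC=3
Step 4: PC=3 exec 'JNZ 7'. After: A=-1 B=4 C=0 D=0 ZF=0 PC=7
Step 5: PC=7 exec 'HALT'. After: A=-1 B=4 C=0 D=0 ZF=0 PC=7 HALTED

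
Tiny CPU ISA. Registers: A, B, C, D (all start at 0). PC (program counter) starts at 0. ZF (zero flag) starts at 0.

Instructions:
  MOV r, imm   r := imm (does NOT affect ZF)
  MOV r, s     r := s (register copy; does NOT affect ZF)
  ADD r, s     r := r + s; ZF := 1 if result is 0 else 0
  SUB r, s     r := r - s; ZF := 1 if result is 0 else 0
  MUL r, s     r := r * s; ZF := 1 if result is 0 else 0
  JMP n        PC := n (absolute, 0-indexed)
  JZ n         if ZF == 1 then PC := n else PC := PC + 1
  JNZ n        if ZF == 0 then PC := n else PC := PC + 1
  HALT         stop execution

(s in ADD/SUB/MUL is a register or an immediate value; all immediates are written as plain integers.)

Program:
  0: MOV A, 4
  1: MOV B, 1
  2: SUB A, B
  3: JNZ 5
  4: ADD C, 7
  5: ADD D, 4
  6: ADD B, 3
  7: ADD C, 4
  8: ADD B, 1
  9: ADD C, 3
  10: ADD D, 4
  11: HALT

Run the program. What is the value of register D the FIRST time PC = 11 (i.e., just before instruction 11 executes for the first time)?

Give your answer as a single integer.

Step 1: PC=0 exec 'MOV A, 4'. After: A=4 B=0 C=0 D=0 ZF=0 PC=1
Step 2: PC=1 exec 'MOV B, 1'. After: A=4 B=1 C=0 D=0 ZF=0 PC=2
Step 3: PC=2 exec 'SUB A, B'. After: A=3 B=1 C=0 D=0 ZF=0 PC=3
Step 4: PC=3 exec 'JNZ 5'. After: A=3 B=1 C=0 D=0 ZF=0 PC=5
Step 5: PC=5 exec 'ADD D, 4'. After: A=3 B=1 C=0 D=4 ZF=0 PC=6
Step 6: PC=6 exec 'ADD B, 3'. After: A=3 B=4 C=0 D=4 ZF=0 PC=7
Step 7: PC=7 exec 'ADD C, 4'. After: A=3 B=4 C=4 D=4 ZF=0 PC=8
Step 8: PC=8 exec 'ADD B, 1'. After: A=3 B=5 C=4 D=4 ZF=0 PC=9
Step 9: PC=9 exec 'ADD C, 3'. After: A=3 B=5 C=7 D=4 ZF=0 PC=10
Step 10: PC=10 exec 'ADD D, 4'. After: A=3 B=5 C=7 D=8 ZF=0 PC=11
First time PC=11: D=8

8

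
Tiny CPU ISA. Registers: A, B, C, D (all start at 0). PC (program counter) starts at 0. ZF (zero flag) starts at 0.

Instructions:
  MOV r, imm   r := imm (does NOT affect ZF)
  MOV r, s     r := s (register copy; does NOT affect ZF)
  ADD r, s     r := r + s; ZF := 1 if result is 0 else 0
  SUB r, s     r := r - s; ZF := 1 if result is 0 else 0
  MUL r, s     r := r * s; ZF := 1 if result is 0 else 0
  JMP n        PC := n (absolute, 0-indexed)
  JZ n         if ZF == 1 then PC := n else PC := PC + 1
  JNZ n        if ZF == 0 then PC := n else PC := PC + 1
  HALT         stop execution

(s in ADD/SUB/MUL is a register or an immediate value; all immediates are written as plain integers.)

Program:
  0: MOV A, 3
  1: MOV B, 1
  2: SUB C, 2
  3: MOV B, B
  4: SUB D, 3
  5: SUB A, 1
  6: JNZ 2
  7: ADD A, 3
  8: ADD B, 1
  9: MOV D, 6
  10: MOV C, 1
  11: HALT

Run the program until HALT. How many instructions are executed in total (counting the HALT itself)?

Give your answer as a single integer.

Step 1: PC=0 exec 'MOV A, 3'. After: A=3 B=0 C=0 D=0 ZF=0 PC=1
Step 2: PC=1 exec 'MOV B, 1'. After: A=3 B=1 C=0 D=0 ZF=0 PC=2
Step 3: PC=2 exec 'SUB C, 2'. After: A=3 B=1 C=-2 D=0 ZF=0 PC=3
Step 4: PC=3 exec 'MOV B, B'. After: A=3 B=1 C=-2 D=0 ZF=0 PC=4
Step 5: PC=4 exec 'SUB D, 3'. After: A=3 B=1 C=-2 D=-3 ZF=0 PC=5
Step 6: PC=5 exec 'SUB A, 1'. After: A=2 B=1 C=-2 D=-3 ZF=0 PC=6
Step 7: PC=6 exec 'JNZ 2'. After: A=2 B=1 C=-2 D=-3 ZF=0 PC=2
Step 8: PC=2 exec 'SUB C, 2'. After: A=2 B=1 C=-4 D=-3 ZF=0 PC=3
Step 9: PC=3 exec 'MOV B, B'. After: A=2 B=1 C=-4 D=-3 ZF=0 PC=4
Step 10: PC=4 exec 'SUB D, 3'. After: A=2 B=1 C=-4 D=-6 ZF=0 PC=5
Step 11: PC=5 exec 'SUB A, 1'. After: A=1 B=1 C=-4 D=-6 ZF=0 PC=6
Step 12: PC=6 exec 'JNZ 2'. After: A=1 B=1 C=-4 D=-6 ZF=0 PC=2
Step 13: PC=2 exec 'SUB C, 2'. After: A=1 B=1 C=-6 D=-6 ZF=0 PC=3
Step 14: PC=3 exec 'MOV B, B'. After: A=1 B=1 C=-6 D=-6 ZF=0 PC=4
Step 15: PC=4 exec 'SUB D, 3'. After: A=1 B=1 C=-6 D=-9 ZF=0 PC=5
Step 16: PC=5 exec 'SUB A, 1'. After: A=0 B=1 C=-6 D=-9 ZF=1 PC=6
Step 17: PC=6 exec 'JNZ 2'. After: A=0 B=1 C=-6 D=-9 ZF=1 PC=7
Step 18: PC=7 exec 'ADD A, 3'. After: A=3 B=1 C=-6 D=-9 ZF=0 PC=8
Step 19: PC=8 exec 'ADD B, 1'. After: A=3 B=2 C=-6 D=-9 ZF=0 PC=9
Step 20: PC=9 exec 'MOV D, 6'. After: A=3 B=2 C=-6 D=6 ZF=0 PC=10
Step 21: PC=10 exec 'MOV C, 1'. After: A=3 B=2 C=1 D=6 ZF=0 PC=11
Step 22: PC=11 exec 'HALT'. After: A=3 B=2 C=1 D=6 ZF=0 PC=11 HALTED
Total instructions executed: 22

Answer: 22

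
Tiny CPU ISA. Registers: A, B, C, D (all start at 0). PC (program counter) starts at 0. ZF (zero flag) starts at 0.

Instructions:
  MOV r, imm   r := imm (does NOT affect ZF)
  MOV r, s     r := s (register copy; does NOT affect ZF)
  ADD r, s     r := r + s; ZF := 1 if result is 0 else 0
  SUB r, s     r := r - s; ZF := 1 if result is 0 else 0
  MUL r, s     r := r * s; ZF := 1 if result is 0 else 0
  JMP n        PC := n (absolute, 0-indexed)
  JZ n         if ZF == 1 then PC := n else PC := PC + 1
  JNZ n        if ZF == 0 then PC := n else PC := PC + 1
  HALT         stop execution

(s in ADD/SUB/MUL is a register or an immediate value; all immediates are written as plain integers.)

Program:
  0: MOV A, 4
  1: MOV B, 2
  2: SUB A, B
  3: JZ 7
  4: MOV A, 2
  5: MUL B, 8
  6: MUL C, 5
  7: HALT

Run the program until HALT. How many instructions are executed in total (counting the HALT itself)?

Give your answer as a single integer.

Step 1: PC=0 exec 'MOV A, 4'. After: A=4 B=0 C=0 D=0 ZF=0 PC=1
Step 2: PC=1 exec 'MOV B, 2'. After: A=4 B=2 C=0 D=0 ZF=0 PC=2
Step 3: PC=2 exec 'SUB A, B'. After: A=2 B=2 C=0 D=0 ZF=0 PC=3
Step 4: PC=3 exec 'JZ 7'. After: A=2 B=2 C=0 D=0 ZF=0 PC=4
Step 5: PC=4 exec 'MOV A, 2'. After: A=2 B=2 C=0 D=0 ZF=0 PC=5
Step 6: PC=5 exec 'MUL B, 8'. After: A=2 B=16 C=0 D=0 ZF=0 PC=6
Step 7: PC=6 exec 'MUL C, 5'. After: A=2 B=16 C=0 D=0 ZF=1 PC=7
Step 8: PC=7 exec 'HALT'. After: A=2 B=16 C=0 D=0 ZF=1 PC=7 HALTED
Total instructions executed: 8

Answer: 8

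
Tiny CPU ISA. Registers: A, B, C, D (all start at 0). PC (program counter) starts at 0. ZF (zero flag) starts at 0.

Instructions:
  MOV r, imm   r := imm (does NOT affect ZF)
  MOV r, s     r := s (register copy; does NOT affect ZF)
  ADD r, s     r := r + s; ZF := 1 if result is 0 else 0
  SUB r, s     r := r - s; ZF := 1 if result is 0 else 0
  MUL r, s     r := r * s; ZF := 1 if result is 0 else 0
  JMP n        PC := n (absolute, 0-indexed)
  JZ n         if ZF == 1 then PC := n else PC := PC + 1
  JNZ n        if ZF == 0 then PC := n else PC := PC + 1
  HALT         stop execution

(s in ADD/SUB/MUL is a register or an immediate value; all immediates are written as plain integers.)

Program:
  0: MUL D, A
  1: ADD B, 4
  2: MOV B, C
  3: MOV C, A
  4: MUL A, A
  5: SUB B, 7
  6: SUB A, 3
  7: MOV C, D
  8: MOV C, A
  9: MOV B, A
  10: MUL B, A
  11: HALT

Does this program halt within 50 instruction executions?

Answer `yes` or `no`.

Answer: yes

Derivation:
Step 1: PC=0 exec 'MUL D, A'. After: A=0 B=0 C=0 D=0 ZF=1 PC=1
Step 2: PC=1 exec 'ADD B, 4'. After: A=0 B=4 C=0 D=0 ZF=0 PC=2
Step 3: PC=2 exec 'MOV B, C'. After: A=0 B=0 C=0 D=0 ZF=0 PC=3
Step 4: PC=3 exec 'MOV C, A'. After: A=0 B=0 C=0 D=0 ZF=0 PC=4
Step 5: PC=4 exec 'MUL A, A'. After: A=0 B=0 C=0 D=0 ZF=1 PC=5
Step 6: PC=5 exec 'SUB B, 7'. After: A=0 B=-7 C=0 D=0 ZF=0 PC=6
Step 7: PC=6 exec 'SUB A, 3'. After: A=-3 B=-7 C=0 D=0 ZF=0 PC=7
Step 8: PC=7 exec 'MOV C, D'. After: A=-3 B=-7 C=0 D=0 ZF=0 PC=8
Step 9: PC=8 exec 'MOV C, A'. After: A=-3 B=-7 C=-3 D=0 ZF=0 PC=9
Step 10: PC=9 exec 'MOV B, A'. After: A=-3 B=-3 C=-3 D=0 ZF=0 PC=10
Step 11: PC=10 exec 'MUL B, A'. After: A=-3 B=9 C=-3 D=0 ZF=0 PC=11
Step 12: PC=11 exec 'HALT'. After: A=-3 B=9 C=-3 D=0 ZF=0 PC=11 HALTED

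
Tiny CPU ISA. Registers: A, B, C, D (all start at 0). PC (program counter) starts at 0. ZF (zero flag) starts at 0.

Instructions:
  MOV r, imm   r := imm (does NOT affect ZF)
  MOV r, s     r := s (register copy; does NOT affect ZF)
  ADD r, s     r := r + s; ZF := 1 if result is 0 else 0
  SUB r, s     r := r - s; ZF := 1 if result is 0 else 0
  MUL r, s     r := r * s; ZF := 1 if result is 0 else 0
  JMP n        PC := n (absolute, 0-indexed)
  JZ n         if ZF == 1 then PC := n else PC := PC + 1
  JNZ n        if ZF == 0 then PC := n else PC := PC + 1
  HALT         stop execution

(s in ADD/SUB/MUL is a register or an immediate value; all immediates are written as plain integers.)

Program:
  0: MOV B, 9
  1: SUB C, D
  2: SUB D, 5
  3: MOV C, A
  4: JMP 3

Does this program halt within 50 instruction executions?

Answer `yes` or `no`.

Step 1: PC=0 exec 'MOV B, 9'. After: A=0 B=9 C=0 D=0 ZF=0 PC=1
Step 2: PC=1 exec 'SUB C, D'. After: A=0 B=9 C=0 D=0 ZF=1 PC=2
Step 3: PC=2 exec 'SUB D, 5'. After: A=0 B=9 C=0 D=-5 ZF=0 PC=3
Step 4: PC=3 exec 'MOV C, A'. After: A=0 B=9 C=0 D=-5 ZF=0 PC=4
Step 5: PC=4 exec 'JMP 3'. After: A=0 B=9 C=0 D=-5 ZF=0 PC=3
State after step 5 equals state after step 3: the program is in a cycle of length 2 and will never halt.

Answer: no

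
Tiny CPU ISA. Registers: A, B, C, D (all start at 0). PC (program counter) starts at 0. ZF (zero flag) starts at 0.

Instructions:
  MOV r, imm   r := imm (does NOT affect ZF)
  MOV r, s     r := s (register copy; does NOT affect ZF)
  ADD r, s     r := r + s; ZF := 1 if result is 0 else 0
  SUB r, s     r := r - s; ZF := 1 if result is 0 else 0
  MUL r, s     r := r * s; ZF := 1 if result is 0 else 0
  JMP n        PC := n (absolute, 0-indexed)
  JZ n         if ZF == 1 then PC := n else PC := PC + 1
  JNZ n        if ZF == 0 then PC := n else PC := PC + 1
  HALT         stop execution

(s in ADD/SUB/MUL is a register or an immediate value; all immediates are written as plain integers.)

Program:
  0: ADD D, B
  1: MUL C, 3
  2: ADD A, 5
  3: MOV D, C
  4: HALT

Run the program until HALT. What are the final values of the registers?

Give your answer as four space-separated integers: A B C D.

Step 1: PC=0 exec 'ADD D, B'. After: A=0 B=0 C=0 D=0 ZF=1 PC=1
Step 2: PC=1 exec 'MUL C, 3'. After: A=0 B=0 C=0 D=0 ZF=1 PC=2
Step 3: PC=2 exec 'ADD A, 5'. After: A=5 B=0 C=0 D=0 ZF=0 PC=3
Step 4: PC=3 exec 'MOV D, C'. After: A=5 B=0 C=0 D=0 ZF=0 PC=4
Step 5: PC=4 exec 'HALT'. After: A=5 B=0 C=0 D=0 ZF=0 PC=4 HALTED

Answer: 5 0 0 0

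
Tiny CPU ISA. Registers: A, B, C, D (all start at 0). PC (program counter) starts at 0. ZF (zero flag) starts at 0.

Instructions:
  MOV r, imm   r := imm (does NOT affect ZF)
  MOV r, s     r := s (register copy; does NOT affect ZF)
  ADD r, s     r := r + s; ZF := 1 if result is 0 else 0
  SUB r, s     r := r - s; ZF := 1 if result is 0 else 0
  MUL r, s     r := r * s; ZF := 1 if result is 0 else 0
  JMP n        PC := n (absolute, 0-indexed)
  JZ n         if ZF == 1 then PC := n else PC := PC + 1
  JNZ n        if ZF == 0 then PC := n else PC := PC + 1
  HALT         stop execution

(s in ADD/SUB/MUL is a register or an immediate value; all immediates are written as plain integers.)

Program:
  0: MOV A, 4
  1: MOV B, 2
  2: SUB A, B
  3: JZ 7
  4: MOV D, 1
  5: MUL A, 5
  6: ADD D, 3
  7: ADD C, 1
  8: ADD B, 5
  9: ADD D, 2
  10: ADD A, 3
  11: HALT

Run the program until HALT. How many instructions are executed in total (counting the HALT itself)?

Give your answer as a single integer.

Step 1: PC=0 exec 'MOV A, 4'. After: A=4 B=0 C=0 D=0 ZF=0 PC=1
Step 2: PC=1 exec 'MOV B, 2'. After: A=4 B=2 C=0 D=0 ZF=0 PC=2
Step 3: PC=2 exec 'SUB A, B'. After: A=2 B=2 C=0 D=0 ZF=0 PC=3
Step 4: PC=3 exec 'JZ 7'. After: A=2 B=2 C=0 D=0 ZF=0 PC=4
Step 5: PC=4 exec 'MOV D, 1'. After: A=2 B=2 C=0 D=1 ZF=0 PC=5
Step 6: PC=5 exec 'MUL A, 5'. After: A=10 B=2 C=0 D=1 ZF=0 PC=6
Step 7: PC=6 exec 'ADD D, 3'. After: A=10 B=2 C=0 D=4 ZF=0 PC=7
Step 8: PC=7 exec 'ADD C, 1'. After: A=10 B=2 C=1 D=4 ZF=0 PC=8
Step 9: PC=8 exec 'ADD B, 5'. After: A=10 B=7 C=1 D=4 ZF=0 PC=9
Step 10: PC=9 exec 'ADD D, 2'. After: A=10 B=7 C=1 D=6 ZF=0 PC=10
Step 11: PC=10 exec 'ADD A, 3'. After: A=13 B=7 C=1 D=6 ZF=0 PC=11
Step 12: PC=11 exec 'HALT'. After: A=13 B=7 C=1 D=6 ZF=0 PC=11 HALTED
Total instructions executed: 12

Answer: 12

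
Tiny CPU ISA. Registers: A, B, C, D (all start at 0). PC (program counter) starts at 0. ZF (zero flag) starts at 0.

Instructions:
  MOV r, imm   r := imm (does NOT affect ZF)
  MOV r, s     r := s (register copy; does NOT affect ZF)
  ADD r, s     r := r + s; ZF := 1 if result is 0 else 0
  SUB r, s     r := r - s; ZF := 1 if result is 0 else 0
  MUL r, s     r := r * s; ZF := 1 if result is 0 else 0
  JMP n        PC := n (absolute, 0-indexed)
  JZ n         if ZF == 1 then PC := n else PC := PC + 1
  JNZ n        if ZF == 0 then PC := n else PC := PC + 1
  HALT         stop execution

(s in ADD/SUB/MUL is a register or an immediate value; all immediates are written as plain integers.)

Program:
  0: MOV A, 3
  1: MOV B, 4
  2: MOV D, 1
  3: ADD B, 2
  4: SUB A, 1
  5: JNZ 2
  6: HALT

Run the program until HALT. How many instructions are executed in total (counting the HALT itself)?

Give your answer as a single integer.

Step 1: PC=0 exec 'MOV A, 3'. After: A=3 B=0 C=0 D=0 ZF=0 PC=1
Step 2: PC=1 exec 'MOV B, 4'. After: A=3 B=4 C=0 D=0 ZF=0 PC=2
Step 3: PC=2 exec 'MOV D, 1'. After: A=3 B=4 C=0 D=1 ZF=0 PC=3
Step 4: PC=3 exec 'ADD B, 2'. After: A=3 B=6 C=0 D=1 ZF=0 PC=4
Step 5: PC=4 exec 'SUB A, 1'. After: A=2 B=6 C=0 D=1 ZF=0 PC=5
Step 6: PC=5 exec 'JNZ 2'. After: A=2 B=6 C=0 D=1 ZF=0 PC=2
Step 7: PC=2 exec 'MOV D, 1'. After: A=2 B=6 C=0 D=1 ZF=0 PC=3
Step 8: PC=3 exec 'ADD B, 2'. After: A=2 B=8 C=0 D=1 ZF=0 PC=4
Step 9: PC=4 exec 'SUB A, 1'. After: A=1 B=8 C=0 D=1 ZF=0 PC=5
Step 10: PC=5 exec 'JNZ 2'. After: A=1 B=8 C=0 D=1 ZF=0 PC=2
Step 11: PC=2 exec 'MOV D, 1'. After: A=1 B=8 C=0 D=1 ZF=0 PC=3
Step 12: PC=3 exec 'ADD B, 2'. After: A=1 B=10 C=0 D=1 ZF=0 PC=4
Step 13: PC=4 exec 'SUB A, 1'. After: A=0 B=10 C=0 D=1 ZF=1 PC=5
Step 14: PC=5 exec 'JNZ 2'. After: A=0 B=10 C=0 D=1 ZF=1 PC=6
Step 15: PC=6 exec 'HALT'. After: A=0 B=10 C=0 D=1 ZF=1 PC=6 HALTED
Total instructions executed: 15

Answer: 15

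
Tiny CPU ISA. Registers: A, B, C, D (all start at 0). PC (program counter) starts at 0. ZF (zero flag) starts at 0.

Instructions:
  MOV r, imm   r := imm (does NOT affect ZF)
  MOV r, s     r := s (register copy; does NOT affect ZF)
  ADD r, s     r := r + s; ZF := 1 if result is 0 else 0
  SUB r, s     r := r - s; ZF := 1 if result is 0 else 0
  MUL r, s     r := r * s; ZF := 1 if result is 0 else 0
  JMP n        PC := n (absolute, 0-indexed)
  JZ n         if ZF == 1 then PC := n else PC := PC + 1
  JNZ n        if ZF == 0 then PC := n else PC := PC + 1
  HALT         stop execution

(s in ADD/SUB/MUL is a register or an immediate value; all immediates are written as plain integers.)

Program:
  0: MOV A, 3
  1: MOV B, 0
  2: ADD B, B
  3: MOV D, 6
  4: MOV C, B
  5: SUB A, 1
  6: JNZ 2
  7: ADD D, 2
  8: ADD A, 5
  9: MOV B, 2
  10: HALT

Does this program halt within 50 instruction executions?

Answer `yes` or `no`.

Step 1: PC=0 exec 'MOV A, 3'. After: A=3 B=0 C=0 D=0 ZF=0 PC=1
Step 2: PC=1 exec 'MOV B, 0'. After: A=3 B=0 C=0 D=0 ZF=0 PC=2
Step 3: PC=2 exec 'ADD B, B'. After: A=3 B=0 C=0 D=0 ZF=1 PC=3
Step 4: PC=3 exec 'MOV D, 6'. After: A=3 B=0 C=0 D=6 ZF=1 PC=4
Step 5: PC=4 exec 'MOV C, B'. After: A=3 B=0 C=0 D=6 ZF=1 PC=5
Step 6: PC=5 exec 'SUB A, 1'. After: A=2 B=0 C=0 D=6 ZF=0 PC=6
Step 7: PC=6 exec 'JNZ 2'. After: A=2 B=0 C=0 D=6 ZF=0 PC=2
Step 8: PC=2 exec 'ADD B, B'. After: A=2 B=0 C=0 D=6 ZF=1 PC=3
Step 9: PC=3 exec 'MOV D, 6'. After: A=2 B=0 C=0 D=6 ZF=1 PC=4
Step 10: PC=4 exec 'MOV C, B'. After: A=2 B=0 C=0 D=6 ZF=1 PC=5
Step 11: PC=5 exec 'SUB A, 1'. After: A=1 B=0 C=0 D=6 ZF=0 PC=6
Step 12: PC=6 exec 'JNZ 2'. After: A=1 B=0 C=0 D=6 ZF=0 PC=2
Step 13: PC=2 exec 'ADD B, B'. After: A=1 B=0 C=0 D=6 ZF=1 PC=3
Step 14: PC=3 exec 'MOV D, 6'. After: A=1 B=0 C=0 D=6 ZF=1 PC=4
Step 15: PC=4 exec 'MOV C, B'. After: A=1 B=0 C=0 D=6 ZF=1 PC=5
Step 16: PC=5 exec 'SUB A, 1'. After: A=0 B=0 C=0 D=6 ZF=1 PC=6
Step 17: PC=6 exec 'JNZ 2'. After: A=0 B=0 C=0 D=6 ZF=1 PC=7
Step 18: PC=7 exec 'ADD D, 2'. After: A=0 B=0 C=0 D=8 ZF=0 PC=8
Step 19: PC=8 exec 'ADD A, 5'. After: A=5 B=0 C=0 D=8 ZF=0 PC=9
Step 20: PC=9 exec 'MOV B, 2'. After: A=5 B=2 C=0 D=8 ZF=0 PC=10
Step 21: PC=10 exec 'HALT'. After: A=5 B=2 C=0 D=8 ZF=0 PC=10 HALTED

Answer: yes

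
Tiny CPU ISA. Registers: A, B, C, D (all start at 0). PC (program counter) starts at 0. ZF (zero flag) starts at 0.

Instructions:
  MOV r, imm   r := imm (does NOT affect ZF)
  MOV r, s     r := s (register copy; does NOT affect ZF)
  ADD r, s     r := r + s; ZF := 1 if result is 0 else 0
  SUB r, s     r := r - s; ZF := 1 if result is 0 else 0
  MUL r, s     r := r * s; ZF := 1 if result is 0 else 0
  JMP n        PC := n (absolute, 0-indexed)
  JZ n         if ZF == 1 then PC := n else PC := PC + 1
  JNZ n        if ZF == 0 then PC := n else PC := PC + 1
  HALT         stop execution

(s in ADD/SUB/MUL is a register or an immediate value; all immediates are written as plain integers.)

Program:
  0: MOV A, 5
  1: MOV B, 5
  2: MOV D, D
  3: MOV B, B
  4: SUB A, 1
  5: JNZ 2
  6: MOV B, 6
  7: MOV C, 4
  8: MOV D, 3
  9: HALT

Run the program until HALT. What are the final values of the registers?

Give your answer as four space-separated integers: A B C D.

Answer: 0 6 4 3

Derivation:
Step 1: PC=0 exec 'MOV A, 5'. After: A=5 B=0 C=0 D=0 ZF=0 PC=1
Step 2: PC=1 exec 'MOV B, 5'. After: A=5 B=5 C=0 D=0 ZF=0 PC=2
Step 3: PC=2 exec 'MOV D, D'. After: A=5 B=5 C=0 D=0 ZF=0 PC=3
Step 4: PC=3 exec 'MOV B, B'. After: A=5 B=5 C=0 D=0 ZF=0 PC=4
Step 5: PC=4 exec 'SUB A, 1'. After: A=4 B=5 C=0 D=0 ZF=0 PC=5
Step 6: PC=5 exec 'JNZ 2'. After: A=4 B=5 C=0 D=0 ZF=0 PC=2
Step 7: PC=2 exec 'MOV D, D'. After: A=4 B=5 C=0 D=0 ZF=0 PC=3
Step 8: PC=3 exec 'MOV B, B'. After: A=4 B=5 C=0 D=0 ZF=0 PC=4
Step 9: PC=4 exec 'SUB A, 1'. After: A=3 B=5 C=0 D=0 ZF=0 PC=5
Step 10: PC=5 exec 'JNZ 2'. After: A=3 B=5 C=0 D=0 ZF=0 PC=2
Step 11: PC=2 exec 'MOV D, D'. After: A=3 B=5 C=0 D=0 ZF=0 PC=3
Step 12: PC=3 exec 'MOV B, B'. After: A=3 B=5 C=0 D=0 ZF=0 PC=4
Step 13: PC=4 exec 'SUB A, 1'. After: A=2 B=5 C=0 D=0 ZF=0 PC=5
Step 14: PC=5 exec 'JNZ 2'. After: A=2 B=5 C=0 D=0 ZF=0 PC=2
Step 15: PC=2 exec 'MOV D, D'. After: A=2 B=5 C=0 D=0 ZF=0 PC=3
Step 16: PC=3 exec 'MOV B, B'. After: A=2 B=5 C=0 D=0 ZF=0 PC=4
Step 17: PC=4 exec 'SUB A, 1'. After: A=1 B=5 C=0 D=0 ZF=0 PC=5
Step 18: PC=5 exec 'JNZ 2'. After: A=1 B=5 C=0 D=0 ZF=0 PC=2
Step 19: PC=2 exec 'MOV D, D'. After: A=1 B=5 C=0 D=0 ZF=0 PC=3
Step 20: PC=3 exec 'MOV B, B'. After: A=1 B=5 C=0 D=0 ZF=0 PC=4
Step 21: PC=4 exec 'SUB A, 1'. After: A=0 B=5 C=0 D=0 ZF=1 PC=5
Step 22: PC=5 exec 'JNZ 2'. After: A=0 B=5 C=0 D=0 ZF=1 PC=6
Step 23: PC=6 exec 'MOV B, 6'. After: A=0 B=6 C=0 D=0 ZF=1 PC=7
Step 24: PC=7 exec 'MOV C, 4'. After: A=0 B=6 C=4 D=0 ZF=1 PC=8
Step 25: PC=8 exec 'MOV D, 3'. After: A=0 B=6 C=4 D=3 ZF=1 PC=9
Step 26: PC=9 exec 'HALT'. After: A=0 B=6 C=4 D=3 ZF=1 PC=9 HALTED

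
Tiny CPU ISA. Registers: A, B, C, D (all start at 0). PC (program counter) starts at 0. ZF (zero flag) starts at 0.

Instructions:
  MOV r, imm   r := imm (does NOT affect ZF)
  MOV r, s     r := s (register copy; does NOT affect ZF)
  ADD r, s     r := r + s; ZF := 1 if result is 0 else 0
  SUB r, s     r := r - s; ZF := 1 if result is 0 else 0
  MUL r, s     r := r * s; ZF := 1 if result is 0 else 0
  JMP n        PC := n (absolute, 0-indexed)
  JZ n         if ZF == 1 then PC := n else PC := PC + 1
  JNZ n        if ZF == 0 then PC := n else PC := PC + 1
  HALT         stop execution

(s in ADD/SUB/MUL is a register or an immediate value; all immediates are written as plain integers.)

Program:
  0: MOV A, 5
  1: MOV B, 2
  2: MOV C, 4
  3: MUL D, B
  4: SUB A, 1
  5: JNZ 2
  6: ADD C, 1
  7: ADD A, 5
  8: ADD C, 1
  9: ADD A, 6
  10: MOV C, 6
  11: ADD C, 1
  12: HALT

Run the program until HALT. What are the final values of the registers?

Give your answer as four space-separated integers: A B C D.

Step 1: PC=0 exec 'MOV A, 5'. After: A=5 B=0 C=0 D=0 ZF=0 PC=1
Step 2: PC=1 exec 'MOV B, 2'. After: A=5 B=2 C=0 D=0 ZF=0 PC=2
Step 3: PC=2 exec 'MOV C, 4'. After: A=5 B=2 C=4 D=0 ZF=0 PC=3
Step 4: PC=3 exec 'MUL D, B'. After: A=5 B=2 C=4 D=0 ZF=1 PC=4
Step 5: PC=4 exec 'SUB A, 1'. After: A=4 B=2 C=4 D=0 ZF=0 PC=5
Step 6: PC=5 exec 'JNZ 2'. After: A=4 B=2 C=4 D=0 ZF=0 PC=2
Step 7: PC=2 exec 'MOV C, 4'. After: A=4 B=2 C=4 D=0 ZF=0 PC=3
Step 8: PC=3 exec 'MUL D, B'. After: A=4 B=2 C=4 D=0 ZF=1 PC=4
Step 9: PC=4 exec 'SUB A, 1'. After: A=3 B=2 C=4 D=0 ZF=0 PC=5
Step 10: PC=5 exec 'JNZ 2'. After: A=3 B=2 C=4 D=0 ZF=0 PC=2
Step 11: PC=2 exec 'MOV C, 4'. After: A=3 B=2 C=4 D=0 ZF=0 PC=3
Step 12: PC=3 exec 'MUL D, B'. After: A=3 B=2 C=4 D=0 ZF=1 PC=4
Step 13: PC=4 exec 'SUB A, 1'. After: A=2 B=2 C=4 D=0 ZF=0 PC=5
Step 14: PC=5 exec 'JNZ 2'. After: A=2 B=2 C=4 D=0 ZF=0 PC=2
Step 15: PC=2 exec 'MOV C, 4'. After: A=2 B=2 C=4 D=0 ZF=0 PC=3
Step 16: PC=3 exec 'MUL D, B'. After: A=2 B=2 C=4 D=0 ZF=1 PC=4
Step 17: PC=4 exec 'SUB A, 1'. After: A=1 B=2 C=4 D=0 ZF=0 PC=5
Step 18: PC=5 exec 'JNZ 2'. After: A=1 B=2 C=4 D=0 ZF=0 PC=2
Step 19: PC=2 exec 'MOV C, 4'. After: A=1 B=2 C=4 D=0 ZF=0 PC=3
Step 20: PC=3 exec 'MUL D, B'. After: A=1 B=2 C=4 D=0 ZF=1 PC=4
Step 21: PC=4 exec 'SUB A, 1'. After: A=0 B=2 C=4 D=0 ZF=1 PC=5
Step 22: PC=5 exec 'JNZ 2'. After: A=0 B=2 C=4 D=0 ZF=1 PC=6
Step 23: PC=6 exec 'ADD C, 1'. After: A=0 B=2 C=5 D=0 ZF=0 PC=7
Step 24: PC=7 exec 'ADD A, 5'. After: A=5 B=2 C=5 D=0 ZF=0 PC=8
Step 25: PC=8 exec 'ADD C, 1'. After: A=5 B=2 C=6 D=0 ZF=0 PC=9
Step 26: PC=9 exec 'ADD A, 6'. After: A=11 B=2 C=6 D=0 ZF=0 PC=10
Step 27: PC=10 exec 'MOV C, 6'. After: A=11 B=2 C=6 D=0 ZF=0 PC=11
Step 28: PC=11 exec 'ADD C, 1'. After: A=11 B=2 C=7 D=0 ZF=0 PC=12
Step 29: PC=12 exec 'HALT'. After: A=11 B=2 C=7 D=0 ZF=0 PC=12 HALTED

Answer: 11 2 7 0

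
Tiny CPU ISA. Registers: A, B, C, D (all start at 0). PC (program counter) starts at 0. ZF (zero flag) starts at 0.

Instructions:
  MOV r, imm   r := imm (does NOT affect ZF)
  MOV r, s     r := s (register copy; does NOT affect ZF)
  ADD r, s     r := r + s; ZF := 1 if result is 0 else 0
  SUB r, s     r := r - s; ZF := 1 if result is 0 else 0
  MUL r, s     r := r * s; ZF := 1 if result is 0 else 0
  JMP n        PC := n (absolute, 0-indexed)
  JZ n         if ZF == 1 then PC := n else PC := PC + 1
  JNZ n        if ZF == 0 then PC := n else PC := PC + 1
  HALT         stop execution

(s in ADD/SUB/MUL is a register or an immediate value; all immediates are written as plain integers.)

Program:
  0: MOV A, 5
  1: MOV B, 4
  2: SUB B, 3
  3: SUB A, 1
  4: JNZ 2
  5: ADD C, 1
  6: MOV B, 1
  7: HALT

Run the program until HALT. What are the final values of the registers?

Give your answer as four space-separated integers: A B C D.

Answer: 0 1 1 0

Derivation:
Step 1: PC=0 exec 'MOV A, 5'. After: A=5 B=0 C=0 D=0 ZF=0 PC=1
Step 2: PC=1 exec 'MOV B, 4'. After: A=5 B=4 C=0 D=0 ZF=0 PC=2
Step 3: PC=2 exec 'SUB B, 3'. After: A=5 B=1 C=0 D=0 ZF=0 PC=3
Step 4: PC=3 exec 'SUB A, 1'. After: A=4 B=1 C=0 D=0 ZF=0 PC=4
Step 5: PC=4 exec 'JNZ 2'. After: A=4 B=1 C=0 D=0 ZF=0 PC=2
Step 6: PC=2 exec 'SUB B, 3'. After: A=4 B=-2 C=0 D=0 ZF=0 PC=3
Step 7: PC=3 exec 'SUB A, 1'. After: A=3 B=-2 C=0 D=0 ZF=0 PC=4
Step 8: PC=4 exec 'JNZ 2'. After: A=3 B=-2 C=0 D=0 ZF=0 PC=2
Step 9: PC=2 exec 'SUB B, 3'. After: A=3 B=-5 C=0 D=0 ZF=0 PC=3
Step 10: PC=3 exec 'SUB A, 1'. After: A=2 B=-5 C=0 D=0 ZF=0 PC=4
Step 11: PC=4 exec 'JNZ 2'. After: A=2 B=-5 C=0 D=0 ZF=0 PC=2
Step 12: PC=2 exec 'SUB B, 3'. After: A=2 B=-8 C=0 D=0 ZF=0 PC=3
Step 13: PC=3 exec 'SUB A, 1'. After: A=1 B=-8 C=0 D=0 ZF=0 PC=4
Step 14: PC=4 exec 'JNZ 2'. After: A=1 B=-8 C=0 D=0 ZF=0 PC=2
Step 15: PC=2 exec 'SUB B, 3'. After: A=1 B=-11 C=0 D=0 ZF=0 PC=3
Step 16: PC=3 exec 'SUB A, 1'. After: A=0 B=-11 C=0 D=0 ZF=1 PC=4
Step 17: PC=4 exec 'JNZ 2'. After: A=0 B=-11 C=0 D=0 ZF=1 PC=5
Step 18: PC=5 exec 'ADD C, 1'. After: A=0 B=-11 C=1 D=0 ZF=0 PC=6
Step 19: PC=6 exec 'MOV B, 1'. After: A=0 B=1 C=1 D=0 ZF=0 PC=7
Step 20: PC=7 exec 'HALT'. After: A=0 B=1 C=1 D=0 ZF=0 PC=7 HALTED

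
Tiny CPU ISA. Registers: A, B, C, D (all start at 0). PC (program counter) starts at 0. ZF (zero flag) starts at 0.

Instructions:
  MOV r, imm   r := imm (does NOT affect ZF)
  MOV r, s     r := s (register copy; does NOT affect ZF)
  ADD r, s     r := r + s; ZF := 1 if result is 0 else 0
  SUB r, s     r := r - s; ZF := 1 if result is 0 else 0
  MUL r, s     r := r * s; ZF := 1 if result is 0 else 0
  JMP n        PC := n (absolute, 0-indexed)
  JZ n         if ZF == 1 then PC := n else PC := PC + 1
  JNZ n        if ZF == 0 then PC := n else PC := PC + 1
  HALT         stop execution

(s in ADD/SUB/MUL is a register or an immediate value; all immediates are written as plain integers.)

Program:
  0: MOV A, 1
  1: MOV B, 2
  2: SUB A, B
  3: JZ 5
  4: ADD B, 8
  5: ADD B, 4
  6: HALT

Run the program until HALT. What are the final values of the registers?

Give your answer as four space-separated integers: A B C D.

Step 1: PC=0 exec 'MOV A, 1'. After: A=1 B=0 C=0 D=0 ZF=0 PC=1
Step 2: PC=1 exec 'MOV B, 2'. After: A=1 B=2 C=0 D=0 ZF=0 PC=2
Step 3: PC=2 exec 'SUB A, B'. After: A=-1 B=2 C=0 D=0 ZF=0 PC=3
Step 4: PC=3 exec 'JZ 5'. After: A=-1 B=2 C=0 D=0 ZF=0 PC=4
Step 5: PC=4 exec 'ADD B, 8'. After: A=-1 B=10 C=0 D=0 ZF=0 PC=5
Step 6: PC=5 exec 'ADD B, 4'. After: A=-1 B=14 C=0 D=0 ZF=0 PC=6
Step 7: PC=6 exec 'HALT'. After: A=-1 B=14 C=0 D=0 ZF=0 PC=6 HALTED

Answer: -1 14 0 0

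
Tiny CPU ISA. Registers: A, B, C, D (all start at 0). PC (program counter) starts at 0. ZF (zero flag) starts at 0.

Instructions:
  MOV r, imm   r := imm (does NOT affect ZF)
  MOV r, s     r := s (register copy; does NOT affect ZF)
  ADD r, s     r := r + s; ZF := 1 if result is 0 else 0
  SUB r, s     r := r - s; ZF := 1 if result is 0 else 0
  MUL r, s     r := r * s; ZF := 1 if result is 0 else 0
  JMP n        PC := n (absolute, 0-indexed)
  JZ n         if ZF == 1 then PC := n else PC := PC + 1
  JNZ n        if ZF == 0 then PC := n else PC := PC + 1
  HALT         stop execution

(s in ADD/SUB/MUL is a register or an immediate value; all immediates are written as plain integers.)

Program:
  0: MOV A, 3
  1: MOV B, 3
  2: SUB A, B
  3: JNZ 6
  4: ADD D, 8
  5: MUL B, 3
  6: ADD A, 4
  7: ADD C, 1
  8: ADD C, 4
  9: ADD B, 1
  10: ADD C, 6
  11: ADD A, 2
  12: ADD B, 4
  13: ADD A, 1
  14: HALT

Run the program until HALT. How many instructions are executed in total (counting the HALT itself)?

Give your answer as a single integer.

Answer: 15

Derivation:
Step 1: PC=0 exec 'MOV A, 3'. After: A=3 B=0 C=0 D=0 ZF=0 PC=1
Step 2: PC=1 exec 'MOV B, 3'. After: A=3 B=3 C=0 D=0 ZF=0 PC=2
Step 3: PC=2 exec 'SUB A, B'. After: A=0 B=3 C=0 D=0 ZF=1 PC=3
Step 4: PC=3 exec 'JNZ 6'. After: A=0 B=3 C=0 D=0 ZF=1 PC=4
Step 5: PC=4 exec 'ADD D, 8'. After: A=0 B=3 C=0 D=8 ZF=0 PC=5
Step 6: PC=5 exec 'MUL B, 3'. After: A=0 B=9 C=0 D=8 ZF=0 PC=6
Step 7: PC=6 exec 'ADD A, 4'. After: A=4 B=9 C=0 D=8 ZF=0 PC=7
Step 8: PC=7 exec 'ADD C, 1'. After: A=4 B=9 C=1 D=8 ZF=0 PC=8
Step 9: PC=8 exec 'ADD C, 4'. After: A=4 B=9 C=5 D=8 ZF=0 PC=9
Step 10: PC=9 exec 'ADD B, 1'. After: A=4 B=10 C=5 D=8 ZF=0 PC=10
Step 11: PC=10 exec 'ADD C, 6'. After: A=4 B=10 C=11 D=8 ZF=0 PC=11
Step 12: PC=11 exec 'ADD A, 2'. After: A=6 B=10 C=11 D=8 ZF=0 PC=12
Step 13: PC=12 exec 'ADD B, 4'. After: A=6 B=14 C=11 D=8 ZF=0 PC=13
Step 14: PC=13 exec 'ADD A, 1'. After: A=7 B=14 C=11 D=8 ZF=0 PC=14
Step 15: PC=14 exec 'HALT'. After: A=7 B=14 C=11 D=8 ZF=0 PC=14 HALTED
Total instructions executed: 15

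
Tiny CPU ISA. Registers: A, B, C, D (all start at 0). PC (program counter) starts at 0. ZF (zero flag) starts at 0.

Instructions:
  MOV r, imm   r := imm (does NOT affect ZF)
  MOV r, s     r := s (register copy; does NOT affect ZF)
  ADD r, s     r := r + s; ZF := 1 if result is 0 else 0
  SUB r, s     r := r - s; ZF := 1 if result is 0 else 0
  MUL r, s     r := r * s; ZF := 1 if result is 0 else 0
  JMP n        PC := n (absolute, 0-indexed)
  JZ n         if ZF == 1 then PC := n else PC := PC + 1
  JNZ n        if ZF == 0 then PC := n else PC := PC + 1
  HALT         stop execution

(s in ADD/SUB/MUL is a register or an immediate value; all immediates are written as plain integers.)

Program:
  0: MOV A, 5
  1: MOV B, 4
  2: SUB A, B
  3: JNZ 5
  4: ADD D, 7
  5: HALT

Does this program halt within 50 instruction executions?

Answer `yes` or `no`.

Step 1: PC=0 exec 'MOV A, 5'. After: A=5 B=0 C=0 D=0 ZF=0 PC=1
Step 2: PC=1 exec 'MOV B, 4'. After: A=5 B=4 C=0 D=0 ZF=0 PC=2
Step 3: PC=2 exec 'SUB A, B'. After: A=1 B=4 C=0 D=0 ZF=0 PC=3
Step 4: PC=3 exec 'JNZ 5'. After: A=1 B=4 C=0 D=0 ZF=0 PC=5
Step 5: PC=5 exec 'HALT'. After: A=1 B=4 C=0 D=0 ZF=0 PC=5 HALTED

Answer: yes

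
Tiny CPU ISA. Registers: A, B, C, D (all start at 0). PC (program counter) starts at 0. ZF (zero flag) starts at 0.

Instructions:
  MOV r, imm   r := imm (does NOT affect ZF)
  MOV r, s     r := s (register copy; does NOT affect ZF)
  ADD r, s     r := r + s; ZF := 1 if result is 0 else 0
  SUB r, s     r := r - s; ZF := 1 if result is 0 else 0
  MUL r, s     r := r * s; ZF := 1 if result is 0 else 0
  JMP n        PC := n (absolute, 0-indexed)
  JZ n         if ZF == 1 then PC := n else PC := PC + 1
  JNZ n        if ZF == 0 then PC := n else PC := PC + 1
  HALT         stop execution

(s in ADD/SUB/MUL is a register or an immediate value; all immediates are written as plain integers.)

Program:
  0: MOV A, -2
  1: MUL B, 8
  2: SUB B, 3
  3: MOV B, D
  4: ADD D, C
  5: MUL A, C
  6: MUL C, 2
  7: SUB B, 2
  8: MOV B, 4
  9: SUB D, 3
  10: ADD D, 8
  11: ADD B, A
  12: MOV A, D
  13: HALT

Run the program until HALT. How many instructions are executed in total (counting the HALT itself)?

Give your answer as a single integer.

Step 1: PC=0 exec 'MOV A, -2'. After: A=-2 B=0 C=0 D=0 ZF=0 PC=1
Step 2: PC=1 exec 'MUL B, 8'. After: A=-2 B=0 C=0 D=0 ZF=1 PC=2
Step 3: PC=2 exec 'SUB B, 3'. After: A=-2 B=-3 C=0 D=0 ZF=0 PC=3
Step 4: PC=3 exec 'MOV B, D'. After: A=-2 B=0 C=0 D=0 ZF=0 PC=4
Step 5: PC=4 exec 'ADD D, C'. After: A=-2 B=0 C=0 D=0 ZF=1 PC=5
Step 6: PC=5 exec 'MUL A, C'. After: A=0 B=0 C=0 D=0 ZF=1 PC=6
Step 7: PC=6 exec 'MUL C, 2'. After: A=0 B=0 C=0 D=0 ZF=1 PC=7
Step 8: PC=7 exec 'SUB B, 2'. After: A=0 B=-2 C=0 D=0 ZF=0 PC=8
Step 9: PC=8 exec 'MOV B, 4'. After: A=0 B=4 C=0 D=0 ZF=0 PC=9
Step 10: PC=9 exec 'SUB D, 3'. After: A=0 B=4 C=0 D=-3 ZF=0 PC=10
Step 11: PC=10 exec 'ADD D, 8'. After: A=0 B=4 C=0 D=5 ZF=0 PC=11
Step 12: PC=11 exec 'ADD B, A'. After: A=0 B=4 C=0 D=5 ZF=0 PC=12
Step 13: PC=12 exec 'MOV A, D'. After: A=5 B=4 C=0 D=5 ZF=0 PC=13
Step 14: PC=13 exec 'HALT'. After: A=5 B=4 C=0 D=5 ZF=0 PC=13 HALTED
Total instructions executed: 14

Answer: 14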